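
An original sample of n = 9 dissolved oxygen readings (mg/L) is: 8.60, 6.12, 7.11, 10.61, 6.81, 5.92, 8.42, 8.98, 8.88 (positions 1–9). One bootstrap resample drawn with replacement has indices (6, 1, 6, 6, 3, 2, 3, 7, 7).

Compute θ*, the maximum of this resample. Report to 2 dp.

Resample values: 5.92, 8.60, 5.92, 5.92, 7.11, 6.12, 7.11, 8.42, 8.42.
Maximum = 8.60

θ* = 8.60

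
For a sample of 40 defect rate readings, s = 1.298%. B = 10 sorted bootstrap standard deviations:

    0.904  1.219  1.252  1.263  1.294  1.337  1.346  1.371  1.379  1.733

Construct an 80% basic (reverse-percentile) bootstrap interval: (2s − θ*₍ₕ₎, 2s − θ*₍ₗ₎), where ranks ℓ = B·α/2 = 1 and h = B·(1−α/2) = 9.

Percentile endpoints at ranks 1 and 9: θ*₍1₎ = 0.904, θ*₍9₎ = 1.379.
Basic interval reflects these around s:
  lower = 2 × 1.298 − 1.379 = 1.217
  upper = 2 × 1.298 − 0.904 = 1.692

(1.217, 1.692)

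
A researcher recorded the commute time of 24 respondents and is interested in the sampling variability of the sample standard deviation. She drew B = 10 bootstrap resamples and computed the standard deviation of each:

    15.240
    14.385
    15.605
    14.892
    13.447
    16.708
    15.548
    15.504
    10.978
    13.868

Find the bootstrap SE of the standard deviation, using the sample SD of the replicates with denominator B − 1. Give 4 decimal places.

SE* = 1.5879

Bootstrap SE is the standard deviation of the 10 replicate standard deviations.
Mean of replicates: (15.240 + 14.385 + 15.605 + 14.892 + 13.447 + 16.708 + 15.548 + 15.504 + 10.978 + 13.868) / 10 = 146.17500 / 10 = 14.61750
Sum of squared deviations: (+0.62250)² + (−0.23250)² + (+0.98750)² + (+0.27450)² + (−1.17050)² + (+2.09050)² + (+0.93050)² + (+0.88650)² + (−3.63950)² + (−0.74950)² = 22.69175
Variance = 22.69175 / 9 = 2.52131
SE* = √2.52131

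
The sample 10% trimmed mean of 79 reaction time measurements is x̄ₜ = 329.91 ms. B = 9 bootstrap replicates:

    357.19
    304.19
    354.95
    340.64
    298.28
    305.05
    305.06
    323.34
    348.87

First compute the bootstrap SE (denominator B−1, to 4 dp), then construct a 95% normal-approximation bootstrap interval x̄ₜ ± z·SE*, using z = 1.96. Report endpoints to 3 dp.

(282.527, 377.293)

Mean of replicates = 326.3967; sum of squared deviations = 4675.4052; SE* = √(4675.4052/8) = 24.1749
Margin = 1.96 × 24.1749 = 47.3828
Interval: 329.91 ± 47.3828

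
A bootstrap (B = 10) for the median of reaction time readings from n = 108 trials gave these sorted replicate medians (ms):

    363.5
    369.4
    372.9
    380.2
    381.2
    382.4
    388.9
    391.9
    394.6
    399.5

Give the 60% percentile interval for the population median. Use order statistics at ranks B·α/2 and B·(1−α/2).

α = 0.40; lower rank = 10 × 0.200 = 2; upper rank = 10 × 0.800 = 8.
The 2nd smallest replicate is 369.4; the 8th is 391.9.

(369.4, 391.9)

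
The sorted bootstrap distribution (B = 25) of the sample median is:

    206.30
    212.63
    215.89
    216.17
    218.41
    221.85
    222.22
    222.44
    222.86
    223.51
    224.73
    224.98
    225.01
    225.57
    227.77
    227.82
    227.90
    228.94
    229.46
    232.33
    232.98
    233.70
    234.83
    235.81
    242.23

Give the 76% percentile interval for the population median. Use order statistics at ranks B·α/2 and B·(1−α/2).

α = 0.24; lower rank = 25 × 0.120 = 3; upper rank = 25 × 0.880 = 22.
The 3rd smallest replicate is 215.89; the 22nd is 233.70.

(215.89, 233.70)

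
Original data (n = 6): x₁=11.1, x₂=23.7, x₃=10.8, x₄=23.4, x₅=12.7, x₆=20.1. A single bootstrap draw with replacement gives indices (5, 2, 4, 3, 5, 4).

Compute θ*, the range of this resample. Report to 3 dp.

θ* = 12.900

Resample values: 12.7, 23.7, 23.4, 10.8, 12.7, 23.4.
Range = 23.7 − 10.8 = 12.900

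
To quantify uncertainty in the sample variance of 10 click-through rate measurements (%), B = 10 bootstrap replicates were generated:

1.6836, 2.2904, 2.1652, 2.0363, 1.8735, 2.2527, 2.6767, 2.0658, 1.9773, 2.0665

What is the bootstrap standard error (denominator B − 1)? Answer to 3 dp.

SE* = 0.267

Bootstrap SE is the standard deviation of the 10 replicate variances.
Mean of replicates: (1.6836 + 2.2904 + 2.1652 + 2.0363 + 1.8735 + 2.2527 + 2.6767 + 2.0658 + 1.9773 + 2.0665) / 10 = 21.08800 / 10 = 2.10880
Sum of squared deviations: (−0.42520)² + (+0.18160)² + (+0.05640)² + (−0.07250)² + (−0.23530)² + (+0.14390)² + (+0.56790)² + (−0.04300)² + (−0.13150)² + (−0.04230)² = 0.64173
Variance = 0.64173 / 9 = 0.07130
SE* = √0.07130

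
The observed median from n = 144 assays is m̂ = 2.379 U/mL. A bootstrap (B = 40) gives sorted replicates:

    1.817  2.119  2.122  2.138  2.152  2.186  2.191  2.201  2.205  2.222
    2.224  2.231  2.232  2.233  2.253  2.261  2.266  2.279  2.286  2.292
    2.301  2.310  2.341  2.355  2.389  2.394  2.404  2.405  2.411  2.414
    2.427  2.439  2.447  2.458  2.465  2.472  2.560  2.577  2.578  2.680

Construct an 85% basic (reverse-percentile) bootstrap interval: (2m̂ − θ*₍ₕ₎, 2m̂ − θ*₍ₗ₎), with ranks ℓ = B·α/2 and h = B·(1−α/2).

(2.198, 2.636)

Percentile endpoints at ranks 3 and 37: θ*₍3₎ = 2.122, θ*₍37₎ = 2.560.
Basic interval reflects these around m̂:
  lower = 2 × 2.379 − 2.560 = 2.198
  upper = 2 × 2.379 − 2.122 = 2.636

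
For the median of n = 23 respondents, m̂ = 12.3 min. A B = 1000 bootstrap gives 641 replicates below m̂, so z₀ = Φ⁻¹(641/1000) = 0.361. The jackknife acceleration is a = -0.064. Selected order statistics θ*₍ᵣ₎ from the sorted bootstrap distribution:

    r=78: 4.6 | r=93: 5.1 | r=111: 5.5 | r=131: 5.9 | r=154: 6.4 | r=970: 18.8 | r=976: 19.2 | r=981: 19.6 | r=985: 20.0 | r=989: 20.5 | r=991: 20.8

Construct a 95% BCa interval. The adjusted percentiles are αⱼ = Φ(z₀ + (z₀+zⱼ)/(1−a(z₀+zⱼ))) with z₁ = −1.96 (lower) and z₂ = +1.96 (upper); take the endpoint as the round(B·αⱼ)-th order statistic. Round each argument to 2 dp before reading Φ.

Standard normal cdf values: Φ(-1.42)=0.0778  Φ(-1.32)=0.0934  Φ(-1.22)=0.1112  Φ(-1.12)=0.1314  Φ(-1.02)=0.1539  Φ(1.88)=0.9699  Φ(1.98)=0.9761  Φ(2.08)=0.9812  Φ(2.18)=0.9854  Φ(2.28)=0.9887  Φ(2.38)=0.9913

(4.6, 20.8)

Lower: z₀ + z₁ = 0.361 + (-1.960) = -1.599; 1 − a(z₀+z₁) = 1 − (-0.064)(-1.599) = 0.8977; argument = 0.361 + (-1.599)/0.8977 = -1.4203 → -1.42.
α₁ = Φ(-1.42) = 0.0778; rank = round(1000 × 0.0778) = 78; θ*₍78₎ = 4.6.
Upper: z₀ + z₂ = 2.321; 1 − a(z₀+z₂) = 1.1485; argument = 2.3818 → 2.38; α₂ = 0.9913; rank = 991; θ*₍991₎ = 20.8.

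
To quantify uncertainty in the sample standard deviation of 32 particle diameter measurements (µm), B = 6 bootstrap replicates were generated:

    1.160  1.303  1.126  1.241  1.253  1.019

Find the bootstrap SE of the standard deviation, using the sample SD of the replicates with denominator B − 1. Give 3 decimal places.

SE* = 0.103

Bootstrap SE is the standard deviation of the 6 replicate standard deviations.
Mean of replicates: (1.160 + 1.303 + 1.126 + 1.241 + 1.253 + 1.019) / 6 = 7.1020 / 6 = 1.1837
Sum of squared deviations: (−0.0237)² + (+0.1193)² + (−0.0577)² + (+0.0573)² + (+0.0693)² + (−0.1647)² = 0.0533
Variance = 0.0533 / 5 = 0.0107
SE* = √0.0107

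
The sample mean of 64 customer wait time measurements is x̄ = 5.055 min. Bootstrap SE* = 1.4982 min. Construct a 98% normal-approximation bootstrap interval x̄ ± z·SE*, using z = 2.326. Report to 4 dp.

(1.5702, 8.5398)

Margin = 2.326 × 1.4982 = 3.48481
Interval: 5.055 ± 3.48481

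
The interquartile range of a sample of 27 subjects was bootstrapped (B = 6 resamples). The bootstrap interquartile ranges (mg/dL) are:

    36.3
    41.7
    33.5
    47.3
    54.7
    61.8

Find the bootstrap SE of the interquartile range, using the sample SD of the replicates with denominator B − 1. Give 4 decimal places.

SE* = 10.9158

Bootstrap SE is the standard deviation of the 6 replicate interquartile ranges.
Mean of replicates: (36.3 + 41.7 + 33.5 + 47.3 + 54.7 + 61.8) / 6 = 275.30000 / 6 = 45.88333
Sum of squared deviations: (−9.58333)² + (−4.18333)² + (−12.38333)² + (+1.41667)² + (+8.81667)² + (+15.91667)² = 595.76833
Variance = 595.76833 / 5 = 119.15367
SE* = √119.15367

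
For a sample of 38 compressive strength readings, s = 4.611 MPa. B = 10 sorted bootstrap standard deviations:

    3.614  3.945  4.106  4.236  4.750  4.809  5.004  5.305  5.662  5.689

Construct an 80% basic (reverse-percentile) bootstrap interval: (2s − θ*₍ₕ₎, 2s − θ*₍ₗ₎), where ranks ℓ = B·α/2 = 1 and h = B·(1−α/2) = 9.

(3.560, 5.608)

Percentile endpoints at ranks 1 and 9: θ*₍1₎ = 3.614, θ*₍9₎ = 5.662.
Basic interval reflects these around s:
  lower = 2 × 4.611 − 5.662 = 3.560
  upper = 2 × 4.611 − 3.614 = 5.608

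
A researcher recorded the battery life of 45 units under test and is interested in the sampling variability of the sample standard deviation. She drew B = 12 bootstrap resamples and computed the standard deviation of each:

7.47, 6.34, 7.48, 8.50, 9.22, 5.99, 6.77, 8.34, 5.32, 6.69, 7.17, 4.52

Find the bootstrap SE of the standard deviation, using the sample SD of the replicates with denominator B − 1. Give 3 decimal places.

Bootstrap SE is the standard deviation of the 12 replicate standard deviations.
Mean of replicates: (7.47 + 6.34 + 7.48 + 8.50 + 9.22 + 5.99 + 6.77 + 8.34 + 5.32 + 6.69 + 7.17 + 4.52) / 12 = 83.8100 / 12 = 6.9842
Sum of squared deviations: (+0.4858)² + (−0.6442)² + (+0.4958)² + (+1.5158)² + (+2.2358)² + (−0.9942)² + (−0.2142)² + (+1.3558)² + (−1.6642)² + (−0.2942)² + (+0.1858)² + (−2.4642)² = 20.0287
Variance = 20.0287 / 11 = 1.8208
SE* = √1.8208

SE* = 1.349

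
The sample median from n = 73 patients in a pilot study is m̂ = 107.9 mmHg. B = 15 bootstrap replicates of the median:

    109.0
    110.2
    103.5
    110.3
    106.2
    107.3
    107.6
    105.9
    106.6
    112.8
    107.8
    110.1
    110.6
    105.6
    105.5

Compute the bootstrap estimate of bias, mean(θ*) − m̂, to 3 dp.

mean(θ*) = (109.0 + 110.2 + 103.5 + 110.3 + 106.2 + 107.3 + 107.6 + 105.9 + 106.6 + 112.8 + 107.8 + 110.1 + 110.6 + 105.6 + 105.5) / 15 = 107.9333
bias = 107.9333 − 107.9

bias = +0.033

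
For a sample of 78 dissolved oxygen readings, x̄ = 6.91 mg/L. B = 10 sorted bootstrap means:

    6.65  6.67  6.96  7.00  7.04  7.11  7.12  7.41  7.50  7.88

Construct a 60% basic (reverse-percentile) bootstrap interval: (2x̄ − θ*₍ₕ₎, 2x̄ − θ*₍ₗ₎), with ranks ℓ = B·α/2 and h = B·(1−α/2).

Percentile endpoints at ranks 2 and 8: θ*₍2₎ = 6.67, θ*₍8₎ = 7.41.
Basic interval reflects these around x̄:
  lower = 2 × 6.91 − 7.41 = 6.41
  upper = 2 × 6.91 − 6.67 = 7.15

(6.41, 7.15)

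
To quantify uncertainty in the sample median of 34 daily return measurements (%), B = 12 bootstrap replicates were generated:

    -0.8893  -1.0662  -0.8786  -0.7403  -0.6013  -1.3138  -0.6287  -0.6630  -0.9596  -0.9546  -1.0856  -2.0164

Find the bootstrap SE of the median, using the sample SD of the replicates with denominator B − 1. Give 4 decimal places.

Bootstrap SE is the standard deviation of the 12 replicate medians.
Mean of replicates: ((-0.8893) + (-1.0662) + (-0.8786) + (-0.7403) + (-0.6013) + (-1.3138) + (-0.6287) + (-0.6630) + (-0.9596) + (-0.9546) + (-1.0856) + (-2.0164)) / 12 = -11.79740 / 12 = -0.98312
Sum of squared deviations: (+0.09382)² + (−0.08308)² + (+0.10452)² + (+0.24282)² + (+0.38182)² + (−0.33068)² + (+0.35442)² + (+0.32012)² + (+0.02352)² + (+0.02852)² + (−0.10248)² + (−1.03328)² = 1.64835
Variance = 1.64835 / 11 = 0.14985
SE* = √0.14985

SE* = 0.3871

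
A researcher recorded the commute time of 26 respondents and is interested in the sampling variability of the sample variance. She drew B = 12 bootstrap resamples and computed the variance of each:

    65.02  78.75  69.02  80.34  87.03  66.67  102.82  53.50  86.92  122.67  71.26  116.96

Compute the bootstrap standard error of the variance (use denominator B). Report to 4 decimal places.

SE* = 20.3470

Bootstrap SE is the standard deviation of the 12 replicate variances.
Mean of replicates: (65.02 + 78.75 + 69.02 + 80.34 + 87.03 + 66.67 + 102.82 + 53.50 + 86.92 + 122.67 + 71.26 + 116.96) / 12 = 1000.96000 / 12 = 83.41333
Sum of squared deviations: (−18.39333)² + (−4.66333)² + (−14.39333)² + (−3.07333)² + (+3.61667)² + (−16.74333)² + (+19.40667)² + (−29.91333)² + (+3.50667)² + (+39.25667)² + (−12.15333)² + (+33.54667)² = 4967.98547
Variance = 4967.98547 / 12 = 413.99879
SE* = √413.99879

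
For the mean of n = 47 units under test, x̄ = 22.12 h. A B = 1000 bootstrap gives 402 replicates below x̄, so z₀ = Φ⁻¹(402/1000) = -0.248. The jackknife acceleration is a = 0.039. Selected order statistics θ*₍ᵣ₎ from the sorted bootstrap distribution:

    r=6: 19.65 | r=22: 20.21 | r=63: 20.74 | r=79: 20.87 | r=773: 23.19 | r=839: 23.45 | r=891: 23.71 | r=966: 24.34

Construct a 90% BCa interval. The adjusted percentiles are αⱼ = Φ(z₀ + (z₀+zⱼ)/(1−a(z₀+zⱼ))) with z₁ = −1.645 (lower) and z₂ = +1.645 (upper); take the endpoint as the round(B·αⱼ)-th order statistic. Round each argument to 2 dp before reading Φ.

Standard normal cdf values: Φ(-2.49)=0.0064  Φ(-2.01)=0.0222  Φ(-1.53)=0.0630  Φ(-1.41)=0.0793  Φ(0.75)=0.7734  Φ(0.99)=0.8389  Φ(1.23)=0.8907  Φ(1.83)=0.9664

Lower: z₀ + z₁ = -0.248 + (-1.645) = -1.893; 1 − a(z₀+z₁) = 1 − (0.039)(-1.893) = 1.0738; argument = -0.248 + (-1.893)/1.0738 = -2.0109 → -2.01.
α₁ = Φ(-2.01) = 0.0222; rank = round(1000 × 0.0222) = 22; θ*₍22₎ = 20.21.
Upper: z₀ + z₂ = 1.397; 1 − a(z₀+z₂) = 0.9455; argument = 1.2295 → 1.23; α₂ = 0.8907; rank = 891; θ*₍891₎ = 23.71.

(20.21, 23.71)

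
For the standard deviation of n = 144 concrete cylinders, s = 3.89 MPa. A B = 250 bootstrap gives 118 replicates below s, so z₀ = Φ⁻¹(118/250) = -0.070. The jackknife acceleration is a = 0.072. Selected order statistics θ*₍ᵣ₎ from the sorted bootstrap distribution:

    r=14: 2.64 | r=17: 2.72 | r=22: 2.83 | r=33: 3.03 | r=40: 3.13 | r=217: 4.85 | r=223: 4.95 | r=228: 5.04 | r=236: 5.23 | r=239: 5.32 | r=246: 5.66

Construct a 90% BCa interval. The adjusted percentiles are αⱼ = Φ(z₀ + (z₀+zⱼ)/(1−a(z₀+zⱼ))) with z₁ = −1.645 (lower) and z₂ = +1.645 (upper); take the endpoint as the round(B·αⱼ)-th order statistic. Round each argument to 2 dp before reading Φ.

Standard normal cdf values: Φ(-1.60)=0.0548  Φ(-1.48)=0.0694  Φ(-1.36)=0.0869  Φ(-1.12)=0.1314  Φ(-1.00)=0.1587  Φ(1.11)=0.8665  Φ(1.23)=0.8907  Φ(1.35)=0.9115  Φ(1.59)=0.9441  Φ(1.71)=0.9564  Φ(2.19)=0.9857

(2.64, 5.32)

Lower: z₀ + z₁ = -0.070 + (-1.645) = -1.715; 1 − a(z₀+z₁) = 1 − (0.072)(-1.715) = 1.1235; argument = -0.070 + (-1.715)/1.1235 = -1.5965 → -1.60.
α₁ = Φ(-1.60) = 0.0548; rank = round(250 × 0.0548) = 14; θ*₍14₎ = 2.64.
Upper: z₀ + z₂ = 1.575; 1 − a(z₀+z₂) = 0.8866; argument = 1.7064 → 1.71; α₂ = 0.9564; rank = 239; θ*₍239₎ = 5.32.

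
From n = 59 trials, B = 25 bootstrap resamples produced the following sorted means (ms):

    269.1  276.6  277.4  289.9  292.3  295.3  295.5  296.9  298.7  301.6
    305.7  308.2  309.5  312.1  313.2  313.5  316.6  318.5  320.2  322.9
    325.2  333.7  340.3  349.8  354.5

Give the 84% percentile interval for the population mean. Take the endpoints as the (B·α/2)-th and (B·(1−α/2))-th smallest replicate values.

(276.6, 340.3)

α = 0.16; lower rank = 25 × 0.080 = 2; upper rank = 25 × 0.920 = 23.
The 2nd smallest replicate is 276.6; the 23rd is 340.3.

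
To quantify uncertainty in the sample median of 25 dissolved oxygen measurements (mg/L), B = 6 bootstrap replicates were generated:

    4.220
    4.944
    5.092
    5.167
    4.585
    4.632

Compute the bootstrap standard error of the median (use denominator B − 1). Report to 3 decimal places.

Bootstrap SE is the standard deviation of the 6 replicate medians.
Mean of replicates: (4.220 + 4.944 + 5.092 + 5.167 + 4.585 + 4.632) / 6 = 28.6400 / 6 = 4.7733
Sum of squared deviations: (−0.5533)² + (+0.1707)² + (+0.3187)² + (+0.3937)² + (−0.1883)² + (−0.1413)² = 0.6473
Variance = 0.6473 / 5 = 0.1295
SE* = √0.1295

SE* = 0.360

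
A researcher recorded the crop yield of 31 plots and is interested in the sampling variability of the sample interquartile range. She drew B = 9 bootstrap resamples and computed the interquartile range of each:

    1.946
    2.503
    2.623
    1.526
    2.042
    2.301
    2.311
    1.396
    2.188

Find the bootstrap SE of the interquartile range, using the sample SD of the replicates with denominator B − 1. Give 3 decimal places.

SE* = 0.415

Bootstrap SE is the standard deviation of the 9 replicate interquartile ranges.
Mean of replicates: (1.946 + 2.503 + 2.623 + 1.526 + 2.042 + 2.301 + 2.311 + 1.396 + 2.188) / 9 = 18.8360 / 9 = 2.0929
Sum of squared deviations: (−0.1469)² + (+0.4101)² + (+0.5301)² + (−0.5669)² + (−0.0509)² + (+0.2081)² + (+0.2181)² + (−0.6969)² + (+0.0951)² = 1.3803
Variance = 1.3803 / 8 = 0.1725
SE* = √0.1725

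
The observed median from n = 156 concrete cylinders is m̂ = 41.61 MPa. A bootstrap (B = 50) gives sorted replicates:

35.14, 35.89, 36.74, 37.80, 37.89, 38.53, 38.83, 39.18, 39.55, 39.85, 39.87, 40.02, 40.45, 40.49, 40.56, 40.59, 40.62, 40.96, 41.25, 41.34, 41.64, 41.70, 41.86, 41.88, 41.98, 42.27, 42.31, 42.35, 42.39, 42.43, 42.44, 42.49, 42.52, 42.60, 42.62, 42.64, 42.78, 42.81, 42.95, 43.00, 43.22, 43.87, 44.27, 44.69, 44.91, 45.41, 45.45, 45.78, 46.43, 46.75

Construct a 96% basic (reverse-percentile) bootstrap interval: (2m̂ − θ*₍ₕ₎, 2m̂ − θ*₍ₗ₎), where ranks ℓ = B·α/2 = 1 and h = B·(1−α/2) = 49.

(36.79, 48.08)

Percentile endpoints at ranks 1 and 49: θ*₍1₎ = 35.14, θ*₍49₎ = 46.43.
Basic interval reflects these around m̂:
  lower = 2 × 41.61 − 46.43 = 36.79
  upper = 2 × 41.61 − 35.14 = 48.08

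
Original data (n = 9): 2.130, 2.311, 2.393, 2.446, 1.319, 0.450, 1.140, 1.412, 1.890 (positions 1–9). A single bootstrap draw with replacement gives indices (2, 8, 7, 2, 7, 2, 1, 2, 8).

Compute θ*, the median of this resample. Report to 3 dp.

θ* = 2.130

Resample values: 2.311, 1.412, 1.140, 2.311, 1.140, 2.311, 2.130, 2.311, 1.412.
Sorted: 1.140, 1.140, 1.412, 1.412, 2.130, 2.311, 2.311, 2.311, 2.311
Median = middle value = 2.130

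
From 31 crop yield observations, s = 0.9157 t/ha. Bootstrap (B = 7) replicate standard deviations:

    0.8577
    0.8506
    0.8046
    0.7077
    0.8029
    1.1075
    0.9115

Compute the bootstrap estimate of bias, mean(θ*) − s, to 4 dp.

bias = −0.0525

mean(θ*) = (0.8577 + 0.8506 + 0.8046 + 0.7077 + 0.8029 + 1.1075 + 0.9115) / 7 = 0.86321
bias = 0.86321 − 0.9157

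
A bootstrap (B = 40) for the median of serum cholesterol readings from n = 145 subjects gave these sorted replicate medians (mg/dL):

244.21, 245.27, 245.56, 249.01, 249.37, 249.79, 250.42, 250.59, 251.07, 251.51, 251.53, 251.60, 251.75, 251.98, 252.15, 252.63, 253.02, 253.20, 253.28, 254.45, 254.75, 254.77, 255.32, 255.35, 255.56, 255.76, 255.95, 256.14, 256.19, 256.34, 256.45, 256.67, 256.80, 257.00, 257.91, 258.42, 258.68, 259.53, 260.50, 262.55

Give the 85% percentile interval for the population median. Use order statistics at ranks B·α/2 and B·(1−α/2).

α = 0.15; lower rank = 40 × 0.075 = 3; upper rank = 40 × 0.925 = 37.
The 3rd smallest replicate is 245.56; the 37th is 258.68.

(245.56, 258.68)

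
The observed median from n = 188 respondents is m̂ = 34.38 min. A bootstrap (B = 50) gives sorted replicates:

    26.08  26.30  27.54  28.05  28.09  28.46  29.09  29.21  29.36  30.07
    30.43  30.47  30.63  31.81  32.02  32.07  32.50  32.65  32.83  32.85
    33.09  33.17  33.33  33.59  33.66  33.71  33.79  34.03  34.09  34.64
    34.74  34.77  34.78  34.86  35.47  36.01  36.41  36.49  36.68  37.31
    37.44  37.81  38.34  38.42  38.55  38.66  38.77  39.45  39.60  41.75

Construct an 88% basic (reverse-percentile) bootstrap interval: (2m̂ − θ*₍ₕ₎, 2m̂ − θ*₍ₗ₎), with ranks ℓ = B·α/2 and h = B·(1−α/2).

Percentile endpoints at ranks 3 and 47: θ*₍3₎ = 27.54, θ*₍47₎ = 38.77.
Basic interval reflects these around m̂:
  lower = 2 × 34.38 − 38.77 = 29.99
  upper = 2 × 34.38 − 27.54 = 41.22

(29.99, 41.22)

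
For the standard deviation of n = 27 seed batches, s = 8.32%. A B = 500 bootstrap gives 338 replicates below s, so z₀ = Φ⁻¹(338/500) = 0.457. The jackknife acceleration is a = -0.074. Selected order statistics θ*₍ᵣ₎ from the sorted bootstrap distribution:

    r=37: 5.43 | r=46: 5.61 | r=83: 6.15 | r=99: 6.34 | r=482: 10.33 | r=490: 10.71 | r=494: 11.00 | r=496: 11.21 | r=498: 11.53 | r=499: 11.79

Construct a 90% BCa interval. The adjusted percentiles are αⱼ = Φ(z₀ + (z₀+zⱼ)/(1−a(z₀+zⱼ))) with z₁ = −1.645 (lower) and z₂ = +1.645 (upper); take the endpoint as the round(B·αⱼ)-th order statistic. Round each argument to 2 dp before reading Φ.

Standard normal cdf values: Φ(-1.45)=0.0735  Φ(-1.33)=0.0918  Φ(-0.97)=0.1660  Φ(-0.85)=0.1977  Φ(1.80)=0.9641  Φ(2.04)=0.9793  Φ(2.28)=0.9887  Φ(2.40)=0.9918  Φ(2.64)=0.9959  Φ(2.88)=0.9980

(6.34, 11.00)

Lower: z₀ + z₁ = 0.457 + (-1.645) = -1.188; 1 − a(z₀+z₁) = 1 − (-0.074)(-1.188) = 0.9121; argument = 0.457 + (-1.188)/0.9121 = -0.8455 → -0.85.
α₁ = Φ(-0.85) = 0.1977; rank = round(500 × 0.1977) = 99; θ*₍99₎ = 6.34.
Upper: z₀ + z₂ = 2.102; 1 − a(z₀+z₂) = 1.1555; argument = 2.2761 → 2.28; α₂ = 0.9887; rank = 494; θ*₍494₎ = 11.00.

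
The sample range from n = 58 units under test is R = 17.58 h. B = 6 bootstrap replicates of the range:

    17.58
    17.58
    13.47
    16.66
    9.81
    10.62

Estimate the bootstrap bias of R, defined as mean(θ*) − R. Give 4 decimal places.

bias = −3.2933

mean(θ*) = (17.58 + 17.58 + 13.47 + 16.66 + 9.81 + 10.62) / 6 = 14.28667
bias = 14.28667 − 17.58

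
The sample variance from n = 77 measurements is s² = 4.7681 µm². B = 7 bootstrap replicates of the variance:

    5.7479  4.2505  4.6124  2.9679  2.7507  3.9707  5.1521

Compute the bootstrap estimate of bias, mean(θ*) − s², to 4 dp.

mean(θ*) = (5.7479 + 4.2505 + 4.6124 + 2.9679 + 2.7507 + 3.9707 + 5.1521) / 7 = 4.20746
bias = 4.20746 − 4.7681

bias = −0.5606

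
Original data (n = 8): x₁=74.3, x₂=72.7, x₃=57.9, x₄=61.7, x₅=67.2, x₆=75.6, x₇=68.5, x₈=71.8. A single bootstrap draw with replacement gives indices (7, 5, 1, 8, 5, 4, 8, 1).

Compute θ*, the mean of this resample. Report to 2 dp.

θ* = 69.60

Resample values: 68.5, 67.2, 74.3, 71.8, 67.2, 61.7, 71.8, 74.3.
Mean = (68.5 + 67.2 + 74.3 + 71.8 + 67.2 + 61.7 + 71.8 + 74.3) / 8 = 556.80 / 8 = 69.60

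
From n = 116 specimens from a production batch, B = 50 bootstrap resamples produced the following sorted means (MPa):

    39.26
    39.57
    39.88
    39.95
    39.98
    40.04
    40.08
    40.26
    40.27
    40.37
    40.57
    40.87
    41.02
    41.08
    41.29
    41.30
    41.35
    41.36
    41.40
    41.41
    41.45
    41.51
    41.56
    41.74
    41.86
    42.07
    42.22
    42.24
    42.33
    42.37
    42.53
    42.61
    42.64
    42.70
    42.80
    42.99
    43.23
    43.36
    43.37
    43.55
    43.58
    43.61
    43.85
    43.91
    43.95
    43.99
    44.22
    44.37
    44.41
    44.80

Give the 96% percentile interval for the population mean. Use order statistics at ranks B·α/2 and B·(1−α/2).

α = 0.04; lower rank = 50 × 0.020 = 1; upper rank = 50 × 0.980 = 49.
The 1st smallest replicate is 39.26; the 49th is 44.41.

(39.26, 44.41)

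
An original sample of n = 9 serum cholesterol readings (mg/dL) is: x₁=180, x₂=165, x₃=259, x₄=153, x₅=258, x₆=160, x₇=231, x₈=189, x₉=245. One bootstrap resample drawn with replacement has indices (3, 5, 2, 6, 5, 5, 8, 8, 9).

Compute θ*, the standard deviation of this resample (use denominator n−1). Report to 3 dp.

θ* = 43.337

Resample values: 259, 258, 165, 160, 258, 258, 189, 189, 245.
Mean = 220.1111; sum of squared deviations = 15024.8889
s² = 15024.8889 / 8 = 1878.1111
s = √1878.1111 = 43.337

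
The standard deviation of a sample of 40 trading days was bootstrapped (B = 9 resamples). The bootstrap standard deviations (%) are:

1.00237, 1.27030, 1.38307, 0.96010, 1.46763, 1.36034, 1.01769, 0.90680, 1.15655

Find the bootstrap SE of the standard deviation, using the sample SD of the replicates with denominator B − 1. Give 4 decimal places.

Bootstrap SE is the standard deviation of the 9 replicate standard deviations.
Mean of replicates: (1.00237 + 1.27030 + 1.38307 + 0.96010 + 1.46763 + 1.36034 + 1.01769 + 0.90680 + 1.15655) / 9 = 10.524850 / 9 = 1.169428
Sum of squared deviations: (−0.167058)² + (+0.100872)² + (+0.213642)² + (−0.209328)² + (+0.298202)² + (+0.190912)² + (−0.151738)² + (−0.262628)² + (−0.012878)² = 0.345080
Variance = 0.345080 / 8 = 0.043135
SE* = √0.043135

SE* = 0.2077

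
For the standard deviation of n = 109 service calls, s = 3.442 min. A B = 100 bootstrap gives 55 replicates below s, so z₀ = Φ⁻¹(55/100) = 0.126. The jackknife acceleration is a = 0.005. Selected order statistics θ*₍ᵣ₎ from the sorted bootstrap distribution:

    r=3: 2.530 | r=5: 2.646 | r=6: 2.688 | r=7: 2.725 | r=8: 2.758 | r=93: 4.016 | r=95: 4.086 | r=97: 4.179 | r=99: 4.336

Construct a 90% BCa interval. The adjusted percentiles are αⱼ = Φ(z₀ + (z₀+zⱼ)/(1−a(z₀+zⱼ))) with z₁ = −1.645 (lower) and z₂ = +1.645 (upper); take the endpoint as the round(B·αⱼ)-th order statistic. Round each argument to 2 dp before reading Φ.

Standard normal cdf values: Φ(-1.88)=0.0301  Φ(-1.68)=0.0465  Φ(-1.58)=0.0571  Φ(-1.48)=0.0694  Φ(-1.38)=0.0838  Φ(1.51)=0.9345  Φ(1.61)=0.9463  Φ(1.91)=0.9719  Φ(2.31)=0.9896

Lower: z₀ + z₁ = 0.126 + (-1.645) = -1.519; 1 − a(z₀+z₁) = 1 − (0.005)(-1.519) = 1.0076; argument = 0.126 + (-1.519)/1.0076 = -1.3816 → -1.38.
α₁ = Φ(-1.38) = 0.0838; rank = round(100 × 0.0838) = 8; θ*₍8₎ = 2.758.
Upper: z₀ + z₂ = 1.771; 1 − a(z₀+z₂) = 0.9911; argument = 1.9128 → 1.91; α₂ = 0.9719; rank = 97; θ*₍97₎ = 4.179.

(2.758, 4.179)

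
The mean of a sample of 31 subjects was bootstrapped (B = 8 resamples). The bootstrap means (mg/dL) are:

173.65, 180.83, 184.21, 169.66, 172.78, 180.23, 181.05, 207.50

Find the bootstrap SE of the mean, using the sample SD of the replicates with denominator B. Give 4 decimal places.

Bootstrap SE is the standard deviation of the 8 replicate means.
Mean of replicates: (173.65 + 180.83 + 184.21 + 169.66 + 172.78 + 180.23 + 181.05 + 207.50) / 8 = 1449.91000 / 8 = 181.23875
Sum of squared deviations: (−7.58875)² + (−0.40875)² + (+2.97125)² + (−11.57875)² + (−8.45875)² + (−1.00875)² + (−0.18875)² + (+26.26125)² = 962.90889
Variance = 962.90889 / 8 = 120.36361
SE* = √120.36361

SE* = 10.9710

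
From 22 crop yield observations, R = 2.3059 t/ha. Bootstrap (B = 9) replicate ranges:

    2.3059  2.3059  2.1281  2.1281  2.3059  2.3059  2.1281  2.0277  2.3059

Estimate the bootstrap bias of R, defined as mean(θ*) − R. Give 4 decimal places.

bias = −0.0902

mean(θ*) = (2.3059 + 2.3059 + 2.1281 + 2.1281 + 2.3059 + 2.3059 + 2.1281 + 2.0277 + 2.3059) / 9 = 2.21572
bias = 2.21572 − 2.3059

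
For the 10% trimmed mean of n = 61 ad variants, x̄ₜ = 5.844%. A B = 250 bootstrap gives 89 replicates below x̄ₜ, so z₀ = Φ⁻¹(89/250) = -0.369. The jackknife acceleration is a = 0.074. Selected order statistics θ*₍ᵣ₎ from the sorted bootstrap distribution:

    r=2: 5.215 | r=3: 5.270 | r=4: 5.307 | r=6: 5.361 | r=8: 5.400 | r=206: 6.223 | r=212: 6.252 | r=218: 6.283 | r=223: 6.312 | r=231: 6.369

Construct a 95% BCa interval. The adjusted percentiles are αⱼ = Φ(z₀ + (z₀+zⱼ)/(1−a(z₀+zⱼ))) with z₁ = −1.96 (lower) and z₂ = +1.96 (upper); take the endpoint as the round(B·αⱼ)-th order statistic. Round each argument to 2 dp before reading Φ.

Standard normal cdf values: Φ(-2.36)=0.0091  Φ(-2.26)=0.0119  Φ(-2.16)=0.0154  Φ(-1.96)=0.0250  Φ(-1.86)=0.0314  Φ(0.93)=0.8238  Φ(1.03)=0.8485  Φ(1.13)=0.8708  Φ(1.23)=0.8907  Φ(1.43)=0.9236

(5.215, 6.369)

Lower: z₀ + z₁ = -0.369 + (-1.960) = -2.329; 1 − a(z₀+z₁) = 1 − (0.074)(-2.329) = 1.1723; argument = -0.369 + (-2.329)/1.1723 = -2.3556 → -2.36.
α₁ = Φ(-2.36) = 0.0091; rank = round(250 × 0.0091) = 2; θ*₍2₎ = 5.215.
Upper: z₀ + z₂ = 1.591; 1 − a(z₀+z₂) = 0.8823; argument = 1.4343 → 1.43; α₂ = 0.9236; rank = 231; θ*₍231₎ = 6.369.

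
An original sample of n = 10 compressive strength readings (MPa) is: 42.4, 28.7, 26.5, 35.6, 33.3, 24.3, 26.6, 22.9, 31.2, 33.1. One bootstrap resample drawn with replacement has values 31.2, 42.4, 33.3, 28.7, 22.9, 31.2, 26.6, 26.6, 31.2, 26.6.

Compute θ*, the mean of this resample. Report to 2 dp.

θ* = 30.07

Mean = (31.2 + 42.4 + 33.3 + 28.7 + 22.9 + 31.2 + 26.6 + 26.6 + 31.2 + 26.6) / 10 = 300.70 / 10 = 30.07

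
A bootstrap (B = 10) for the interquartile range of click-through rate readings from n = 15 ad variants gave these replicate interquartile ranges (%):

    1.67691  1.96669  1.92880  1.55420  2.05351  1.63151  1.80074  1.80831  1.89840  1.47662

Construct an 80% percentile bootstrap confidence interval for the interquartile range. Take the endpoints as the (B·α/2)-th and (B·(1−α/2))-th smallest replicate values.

(1.47662, 1.96669)

Sorted replicates: 1.47662, 1.55420, 1.63151, 1.67691, 1.80074, 1.80831, 1.89840, 1.92880, 1.96669, 2.05351
α = 0.20; lower rank = 10 × 0.100 = 1; upper rank = 10 × 0.900 = 9.
The 1st smallest replicate is 1.47662; the 9th is 1.96669.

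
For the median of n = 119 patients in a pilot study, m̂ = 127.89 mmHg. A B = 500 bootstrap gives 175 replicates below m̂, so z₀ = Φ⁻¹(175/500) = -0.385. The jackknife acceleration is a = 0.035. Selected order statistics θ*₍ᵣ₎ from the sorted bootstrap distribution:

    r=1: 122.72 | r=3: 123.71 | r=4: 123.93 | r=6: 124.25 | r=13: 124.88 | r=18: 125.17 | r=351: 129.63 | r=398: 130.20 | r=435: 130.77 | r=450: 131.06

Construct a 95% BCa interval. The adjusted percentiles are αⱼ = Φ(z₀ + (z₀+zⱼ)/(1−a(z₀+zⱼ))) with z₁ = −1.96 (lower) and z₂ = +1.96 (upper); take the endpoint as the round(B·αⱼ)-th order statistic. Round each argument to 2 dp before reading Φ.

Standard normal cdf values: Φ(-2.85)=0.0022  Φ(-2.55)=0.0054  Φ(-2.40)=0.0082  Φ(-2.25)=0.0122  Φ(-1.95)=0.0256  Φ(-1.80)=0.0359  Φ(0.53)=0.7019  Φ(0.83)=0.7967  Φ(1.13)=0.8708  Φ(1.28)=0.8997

(123.71, 131.06)

Lower: z₀ + z₁ = -0.385 + (-1.960) = -2.345; 1 − a(z₀+z₁) = 1 − (0.035)(-2.345) = 1.0821; argument = -0.385 + (-2.345)/1.0821 = -2.5521 → -2.55.
α₁ = Φ(-2.55) = 0.0054; rank = round(500 × 0.0054) = 3; θ*₍3₎ = 123.71.
Upper: z₀ + z₂ = 1.575; 1 − a(z₀+z₂) = 0.9449; argument = 1.2819 → 1.28; α₂ = 0.8997; rank = 450; θ*₍450₎ = 131.06.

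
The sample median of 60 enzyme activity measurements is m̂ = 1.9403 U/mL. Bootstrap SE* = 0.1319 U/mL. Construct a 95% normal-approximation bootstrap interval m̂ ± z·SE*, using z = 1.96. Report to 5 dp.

(1.68178, 2.19882)

Margin = 1.96 × 0.1319 = 0.258524
Interval: 1.9403 ± 0.258524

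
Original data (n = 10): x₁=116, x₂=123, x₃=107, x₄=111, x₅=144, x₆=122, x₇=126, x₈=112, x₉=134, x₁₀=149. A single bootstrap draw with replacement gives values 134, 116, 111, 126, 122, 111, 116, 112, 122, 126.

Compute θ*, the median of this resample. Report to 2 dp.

θ* = 119.00

Sorted: 111, 111, 112, 116, 116, 122, 122, 126, 126, 134
Median = average of the two middle values = 119.00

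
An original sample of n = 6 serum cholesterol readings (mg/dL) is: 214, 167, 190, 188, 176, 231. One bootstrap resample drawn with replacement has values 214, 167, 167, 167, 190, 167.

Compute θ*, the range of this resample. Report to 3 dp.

Range = 214 − 167 = 47.000

θ* = 47.000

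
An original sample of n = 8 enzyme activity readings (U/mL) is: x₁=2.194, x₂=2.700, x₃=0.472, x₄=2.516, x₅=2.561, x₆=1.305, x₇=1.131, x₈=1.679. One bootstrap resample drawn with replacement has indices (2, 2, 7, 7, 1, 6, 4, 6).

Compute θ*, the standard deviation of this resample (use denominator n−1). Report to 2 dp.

θ* = 0.72

Resample values: 2.700, 2.700, 1.131, 1.131, 2.194, 1.305, 2.516, 1.305.
Mean = 1.8727; sum of squared deviations = 3.6307
s² = 3.6307 / 7 = 0.5187
s = √0.5187 = 0.72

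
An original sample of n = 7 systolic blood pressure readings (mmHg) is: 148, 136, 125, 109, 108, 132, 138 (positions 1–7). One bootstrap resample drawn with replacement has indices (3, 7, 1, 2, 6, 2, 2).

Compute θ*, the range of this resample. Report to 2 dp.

Resample values: 125, 138, 148, 136, 132, 136, 136.
Range = 148 − 125 = 23.00

θ* = 23.00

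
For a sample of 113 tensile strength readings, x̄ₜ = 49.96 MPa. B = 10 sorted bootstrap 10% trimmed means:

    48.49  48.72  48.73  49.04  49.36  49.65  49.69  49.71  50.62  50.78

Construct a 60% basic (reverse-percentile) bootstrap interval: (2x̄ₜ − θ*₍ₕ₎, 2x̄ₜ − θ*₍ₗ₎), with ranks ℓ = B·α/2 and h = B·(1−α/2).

(50.21, 51.20)

Percentile endpoints at ranks 2 and 8: θ*₍2₎ = 48.72, θ*₍8₎ = 49.71.
Basic interval reflects these around x̄ₜ:
  lower = 2 × 49.96 − 49.71 = 50.21
  upper = 2 × 49.96 − 48.72 = 51.20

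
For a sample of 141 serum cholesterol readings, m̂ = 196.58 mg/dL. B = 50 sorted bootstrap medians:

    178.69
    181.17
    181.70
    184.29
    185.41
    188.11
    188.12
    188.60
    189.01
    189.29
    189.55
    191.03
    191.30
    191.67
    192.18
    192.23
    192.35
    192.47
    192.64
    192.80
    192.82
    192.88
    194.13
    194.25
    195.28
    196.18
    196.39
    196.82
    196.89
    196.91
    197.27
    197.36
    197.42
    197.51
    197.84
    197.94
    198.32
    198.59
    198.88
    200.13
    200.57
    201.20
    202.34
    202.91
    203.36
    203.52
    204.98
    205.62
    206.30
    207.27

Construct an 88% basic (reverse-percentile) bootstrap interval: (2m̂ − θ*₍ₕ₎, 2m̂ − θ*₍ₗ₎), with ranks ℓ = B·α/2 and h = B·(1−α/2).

(188.18, 211.46)

Percentile endpoints at ranks 3 and 47: θ*₍3₎ = 181.70, θ*₍47₎ = 204.98.
Basic interval reflects these around m̂:
  lower = 2 × 196.58 − 204.98 = 188.18
  upper = 2 × 196.58 − 181.70 = 211.46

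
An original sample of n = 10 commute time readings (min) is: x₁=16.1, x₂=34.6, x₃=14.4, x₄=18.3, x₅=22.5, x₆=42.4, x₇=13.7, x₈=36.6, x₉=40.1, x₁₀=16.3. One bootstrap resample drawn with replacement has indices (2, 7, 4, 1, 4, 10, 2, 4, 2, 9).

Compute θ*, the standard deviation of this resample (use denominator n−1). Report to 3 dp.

Resample values: 34.6, 13.7, 18.3, 16.1, 18.3, 16.3, 34.6, 18.3, 34.6, 40.1.
Mean = 24.4900; sum of squared deviations = 919.1490
s² = 919.1490 / 9 = 102.1277
s = √102.1277 = 10.106

θ* = 10.106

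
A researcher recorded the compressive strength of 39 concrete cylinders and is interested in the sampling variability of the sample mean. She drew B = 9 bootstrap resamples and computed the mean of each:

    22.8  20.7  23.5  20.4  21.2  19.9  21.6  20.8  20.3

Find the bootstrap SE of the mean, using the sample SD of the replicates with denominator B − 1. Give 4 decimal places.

SE* = 1.2012

Bootstrap SE is the standard deviation of the 9 replicate means.
Mean of replicates: (22.8 + 20.7 + 23.5 + 20.4 + 21.2 + 19.9 + 21.6 + 20.8 + 20.3) / 9 = 191.20000 / 9 = 21.24444
Sum of squared deviations: (+1.55556)² + (−0.54444)² + (+2.25556)² + (−0.84444)² + (−0.04444)² + (−1.34444)² + (+0.35556)² + (−0.44444)² + (−0.94444)² = 11.54222
Variance = 11.54222 / 8 = 1.44278
SE* = √1.44278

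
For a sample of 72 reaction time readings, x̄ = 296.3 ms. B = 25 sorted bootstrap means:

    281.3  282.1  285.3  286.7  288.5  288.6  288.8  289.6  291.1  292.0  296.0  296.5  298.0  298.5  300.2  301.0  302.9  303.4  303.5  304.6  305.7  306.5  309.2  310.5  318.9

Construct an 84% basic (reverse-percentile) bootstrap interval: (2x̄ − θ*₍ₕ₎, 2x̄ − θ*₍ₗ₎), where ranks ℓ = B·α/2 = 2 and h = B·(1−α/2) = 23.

(283.4, 310.5)

Percentile endpoints at ranks 2 and 23: θ*₍2₎ = 282.1, θ*₍23₎ = 309.2.
Basic interval reflects these around x̄:
  lower = 2 × 296.3 − 309.2 = 283.4
  upper = 2 × 296.3 − 282.1 = 310.5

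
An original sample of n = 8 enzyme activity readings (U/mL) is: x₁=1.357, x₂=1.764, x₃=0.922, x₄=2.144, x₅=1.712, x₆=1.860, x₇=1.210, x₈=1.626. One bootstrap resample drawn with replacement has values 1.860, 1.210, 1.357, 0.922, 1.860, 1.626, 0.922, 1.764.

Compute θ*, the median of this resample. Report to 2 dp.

Sorted: 0.922, 0.922, 1.210, 1.357, 1.626, 1.764, 1.860, 1.860
Median = average of the two middle values = 1.49

θ* = 1.49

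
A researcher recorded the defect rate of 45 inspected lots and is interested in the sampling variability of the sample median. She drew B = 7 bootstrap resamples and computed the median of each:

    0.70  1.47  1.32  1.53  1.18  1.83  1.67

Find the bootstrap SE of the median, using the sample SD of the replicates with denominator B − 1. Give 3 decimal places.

SE* = 0.370

Bootstrap SE is the standard deviation of the 7 replicate medians.
Mean of replicates: (0.70 + 1.47 + 1.32 + 1.53 + 1.18 + 1.83 + 1.67) / 7 = 9.7000 / 7 = 1.3857
Sum of squared deviations: (−0.6857)² + (+0.0843)² + (−0.0657)² + (+0.1443)² + (−0.2057)² + (+0.4443)² + (+0.2843)² = 0.8230
Variance = 0.8230 / 6 = 0.1372
SE* = √0.1372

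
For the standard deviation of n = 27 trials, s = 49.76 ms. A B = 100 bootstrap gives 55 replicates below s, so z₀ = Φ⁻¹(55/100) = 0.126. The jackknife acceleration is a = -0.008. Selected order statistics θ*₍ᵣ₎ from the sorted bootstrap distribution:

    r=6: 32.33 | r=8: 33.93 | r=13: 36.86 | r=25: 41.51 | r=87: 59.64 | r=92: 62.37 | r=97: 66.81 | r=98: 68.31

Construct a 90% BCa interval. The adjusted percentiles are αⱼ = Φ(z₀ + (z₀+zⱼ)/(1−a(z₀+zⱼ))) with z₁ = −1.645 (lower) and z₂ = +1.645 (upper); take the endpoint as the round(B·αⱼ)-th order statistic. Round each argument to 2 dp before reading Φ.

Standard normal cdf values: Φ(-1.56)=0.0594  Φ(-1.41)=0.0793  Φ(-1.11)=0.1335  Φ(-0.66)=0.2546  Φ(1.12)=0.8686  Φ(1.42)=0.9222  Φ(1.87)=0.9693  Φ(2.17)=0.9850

(33.93, 66.81)

Lower: z₀ + z₁ = 0.126 + (-1.645) = -1.519; 1 − a(z₀+z₁) = 1 − (-0.008)(-1.519) = 0.9878; argument = 0.126 + (-1.519)/0.9878 = -1.4117 → -1.41.
α₁ = Φ(-1.41) = 0.0793; rank = round(100 × 0.0793) = 8; θ*₍8₎ = 33.93.
Upper: z₀ + z₂ = 1.771; 1 − a(z₀+z₂) = 1.0142; argument = 1.8723 → 1.87; α₂ = 0.9693; rank = 97; θ*₍97₎ = 66.81.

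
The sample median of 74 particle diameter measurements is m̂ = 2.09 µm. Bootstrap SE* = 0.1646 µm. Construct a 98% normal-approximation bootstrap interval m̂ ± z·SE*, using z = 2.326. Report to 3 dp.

Margin = 2.326 × 0.1646 = 0.3829
Interval: 2.09 ± 0.3829

(1.707, 2.473)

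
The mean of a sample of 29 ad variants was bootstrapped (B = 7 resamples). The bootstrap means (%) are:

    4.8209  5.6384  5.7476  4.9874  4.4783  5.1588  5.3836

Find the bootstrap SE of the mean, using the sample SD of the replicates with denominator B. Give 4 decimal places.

SE* = 0.4196

Bootstrap SE is the standard deviation of the 7 replicate means.
Mean of replicates: (4.8209 + 5.6384 + 5.7476 + 4.9874 + 4.4783 + 5.1588 + 5.3836) / 7 = 36.21500 / 7 = 5.17357
Sum of squared deviations: (−0.35267)² + (+0.46483)² + (+0.57403)² + (−0.18617)² + (−0.69527)² + (−0.01477)² + (+0.21003)² = 1.23234
Variance = 1.23234 / 7 = 0.17605
SE* = √0.17605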